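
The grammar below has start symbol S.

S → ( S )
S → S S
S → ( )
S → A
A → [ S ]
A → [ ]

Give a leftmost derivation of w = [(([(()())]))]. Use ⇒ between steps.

S⇒A⇒[S]⇒[(S)]⇒[((S))]⇒[((A))]⇒[(([S]))]⇒[(([(S)]))]⇒[(([(SS)]))]⇒[(([(()S)]))]⇒[(([(()())]))]

S ⇒ A   [S → A]
A ⇒ [S]   [A → [ S ]]
[S] ⇒ [(S)]   [S → ( S )]
[(S)] ⇒ [((S))]   [S → ( S )]
[((S))] ⇒ [((A))]   [S → A]
[((A))] ⇒ [(([S]))]   [A → [ S ]]
[(([S]))] ⇒ [(([(S)]))]   [S → ( S )]
[(([(S)]))] ⇒ [(([(SS)]))]   [S → S S]
[(([(SS)]))] ⇒ [(([(()S)]))]   [S → ( )]
[(([(()S)]))] ⇒ [(([(()())]))]   [S → ( )]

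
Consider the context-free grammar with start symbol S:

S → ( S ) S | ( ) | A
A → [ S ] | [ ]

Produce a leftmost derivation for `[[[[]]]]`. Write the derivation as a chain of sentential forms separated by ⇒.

S⇒A⇒[S]⇒[A]⇒[[S]]⇒[[A]]⇒[[[S]]]⇒[[[A]]]⇒[[[[]]]]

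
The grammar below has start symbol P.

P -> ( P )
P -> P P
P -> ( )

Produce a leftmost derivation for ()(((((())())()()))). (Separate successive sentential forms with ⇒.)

P ⇒ PP   [P -> P P]
PP ⇒ ()P   [P -> ( )]
()P ⇒ ()(P)   [P -> ( P )]
()(P) ⇒ ()((P))   [P -> ( P )]
()((P)) ⇒ ()(((P)))   [P -> ( P )]
()(((P))) ⇒ ()(((PP)))   [P -> P P]
()(((PP))) ⇒ ()(((PPP)))   [P -> P P]
()(((PPP))) ⇒ ()((((P)PP)))   [P -> ( P )]
()((((P)PP))) ⇒ ()((((PP)PP)))   [P -> P P]
()((((PP)PP))) ⇒ ()(((((P)P)PP)))   [P -> ( P )]
()(((((P)P)PP))) ⇒ ()(((((())P)PP)))   [P -> ( )]
()(((((())P)PP))) ⇒ ()(((((())())PP)))   [P -> ( )]
()(((((())())PP))) ⇒ ()(((((())())()P)))   [P -> ( )]
()(((((())())()P))) ⇒ ()(((((())())()())))   [P -> ( )]

P⇒PP⇒()P⇒()(P)⇒()((P))⇒()(((P)))⇒()(((PP)))⇒()(((PPP)))⇒()((((P)PP)))⇒()((((PP)PP)))⇒()(((((P)P)PP)))⇒()(((((())P)PP)))⇒()(((((())())PP)))⇒()(((((())())()P)))⇒()(((((())())()())))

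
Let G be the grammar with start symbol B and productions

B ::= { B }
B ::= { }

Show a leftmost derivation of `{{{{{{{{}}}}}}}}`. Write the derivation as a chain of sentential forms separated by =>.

B => {B}   [B ::= { B }]
{B} => {{B}}   [B ::= { B }]
{{B}} => {{{B}}}   [B ::= { B }]
{{{B}}} => {{{{B}}}}   [B ::= { B }]
{{{{B}}}} => {{{{{B}}}}}   [B ::= { B }]
{{{{{B}}}}} => {{{{{{B}}}}}}   [B ::= { B }]
{{{{{{B}}}}}} => {{{{{{{B}}}}}}}   [B ::= { B }]
{{{{{{{B}}}}}}} => {{{{{{{{}}}}}}}}   [B ::= { }]

B => {B} => {{B}} => {{{B}}} => {{{{B}}}} => {{{{{B}}}}} => {{{{{{B}}}}}} => {{{{{{{B}}}}}}} => {{{{{{{{}}}}}}}}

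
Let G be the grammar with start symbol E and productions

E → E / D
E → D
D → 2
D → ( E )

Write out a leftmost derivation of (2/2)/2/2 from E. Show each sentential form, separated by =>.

E => E/D => E/D/D => D/D/D => (E)/D/D => (E/D)/D/D => (D/D)/D/D => (2/D)/D/D => (2/2)/D/D => (2/2)/2/D => (2/2)/2/2

E => E/D   [E → E / D]
E/D => E/D/D   [E → E / D]
E/D/D => D/D/D   [E → D]
D/D/D => (E)/D/D   [D → ( E )]
(E)/D/D => (E/D)/D/D   [E → E / D]
(E/D)/D/D => (D/D)/D/D   [E → D]
(D/D)/D/D => (2/D)/D/D   [D → 2]
(2/D)/D/D => (2/2)/D/D   [D → 2]
(2/2)/D/D => (2/2)/2/D   [D → 2]
(2/2)/2/D => (2/2)/2/2   [D → 2]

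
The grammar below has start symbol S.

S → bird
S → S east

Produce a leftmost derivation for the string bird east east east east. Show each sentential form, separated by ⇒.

S ⇒ S east ⇒ S east east ⇒ S east east east ⇒ S east east east east ⇒ bird east east east east

S ⇒ S east   [S → S east]
S east ⇒ S east east   [S → S east]
S east east ⇒ S east east east   [S → S east]
S east east east ⇒ S east east east east   [S → S east]
S east east east east ⇒ bird east east east east   [S → bird]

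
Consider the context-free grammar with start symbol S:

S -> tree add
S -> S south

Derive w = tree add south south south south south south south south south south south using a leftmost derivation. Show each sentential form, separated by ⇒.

S ⇒ S south ⇒ S south south ⇒ S south south south ⇒ S south south south south ⇒ S south south south south south ⇒ S south south south south south south ⇒ S south south south south south south south ⇒ S south south south south south south south south ⇒ S south south south south south south south south south ⇒ S south south south south south south south south south south ⇒ S south south south south south south south south south south south ⇒ tree add south south south south south south south south south south south

S ⇒ S south   [S -> S south]
S south ⇒ S south south   [S -> S south]
S south south ⇒ S south south south   [S -> S south]
S south south south ⇒ S south south south south   [S -> S south]
S south south south south ⇒ S south south south south south   [S -> S south]
S south south south south south ⇒ S south south south south south south   [S -> S south]
S south south south south south south ⇒ S south south south south south south south   [S -> S south]
S south south south south south south south ⇒ S south south south south south south south south   [S -> S south]
S south south south south south south south south ⇒ S south south south south south south south south south   [S -> S south]
S south south south south south south south south south ⇒ S south south south south south south south south south south   [S -> S south]
S south south south south south south south south south south ⇒ S south south south south south south south south south south south   [S -> S south]
S south south south south south south south south south south south ⇒ tree add south south south south south south south south south south south   [S -> tree add]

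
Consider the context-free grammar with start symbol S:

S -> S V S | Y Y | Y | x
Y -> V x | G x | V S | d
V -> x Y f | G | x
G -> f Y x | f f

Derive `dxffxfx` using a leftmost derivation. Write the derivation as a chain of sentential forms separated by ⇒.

S ⇒ YY ⇒ dY ⇒ dVx ⇒ dxYfx ⇒ dxVSfx ⇒ dxGSfx ⇒ dxffSfx ⇒ dxffxfx

S ⇒ YY   [S -> Y Y]
YY ⇒ dY   [Y -> d]
dY ⇒ dVx   [Y -> V x]
dVx ⇒ dxYfx   [V -> x Y f]
dxYfx ⇒ dxVSfx   [Y -> V S]
dxVSfx ⇒ dxGSfx   [V -> G]
dxGSfx ⇒ dxffSfx   [G -> f f]
dxffSfx ⇒ dxffxfx   [S -> x]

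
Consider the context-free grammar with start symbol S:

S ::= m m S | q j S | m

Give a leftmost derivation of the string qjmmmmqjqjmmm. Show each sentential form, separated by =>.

S=>qjS=>qjmmS=>qjmmmmS=>qjmmmmqjS=>qjmmmmqjqjS=>qjmmmmqjqjmmS=>qjmmmmqjqjmmm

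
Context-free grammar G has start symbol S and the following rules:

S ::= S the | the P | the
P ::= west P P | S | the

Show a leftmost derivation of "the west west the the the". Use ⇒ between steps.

S ⇒ the P ⇒ the west P P ⇒ the west west P P P ⇒ the west west the P P ⇒ the west west the the P ⇒ the west west the the the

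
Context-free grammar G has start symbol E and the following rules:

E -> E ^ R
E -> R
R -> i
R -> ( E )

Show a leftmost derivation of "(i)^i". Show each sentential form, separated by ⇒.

E ⇒ E^R ⇒ R^R ⇒ (E)^R ⇒ (R)^R ⇒ (i)^R ⇒ (i)^i

E ⇒ E^R   [E -> E ^ R]
E^R ⇒ R^R   [E -> R]
R^R ⇒ (E)^R   [R -> ( E )]
(E)^R ⇒ (R)^R   [E -> R]
(R)^R ⇒ (i)^R   [R -> i]
(i)^R ⇒ (i)^i   [R -> i]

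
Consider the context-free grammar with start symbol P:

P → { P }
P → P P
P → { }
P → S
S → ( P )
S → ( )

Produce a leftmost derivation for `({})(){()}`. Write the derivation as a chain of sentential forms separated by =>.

P => PP => SP => (P)P => ({})P => ({})PP => ({})SP => ({})()P => ({})(){P} => ({})(){S} => ({})(){()}

P => PP   [P → P P]
PP => SP   [P → S]
SP => (P)P   [S → ( P )]
(P)P => ({})P   [P → { }]
({})P => ({})PP   [P → P P]
({})PP => ({})SP   [P → S]
({})SP => ({})()P   [S → ( )]
({})()P => ({})(){P}   [P → { P }]
({})(){P} => ({})(){S}   [P → S]
({})(){S} => ({})(){()}   [S → ( )]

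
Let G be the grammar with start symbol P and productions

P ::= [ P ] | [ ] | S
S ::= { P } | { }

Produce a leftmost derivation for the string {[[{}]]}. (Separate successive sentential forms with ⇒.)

P ⇒ S   [P ::= S]
S ⇒ {P}   [S ::= { P }]
{P} ⇒ {[P]}   [P ::= [ P ]]
{[P]} ⇒ {[[P]]}   [P ::= [ P ]]
{[[P]]} ⇒ {[[S]]}   [P ::= S]
{[[S]]} ⇒ {[[{}]]}   [S ::= { }]

P⇒S⇒{P}⇒{[P]}⇒{[[P]]}⇒{[[S]]}⇒{[[{}]]}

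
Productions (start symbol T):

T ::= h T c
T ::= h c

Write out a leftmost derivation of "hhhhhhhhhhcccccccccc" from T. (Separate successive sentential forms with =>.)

T => hTc => hhTcc => hhhTccc => hhhhTcccc => hhhhhTccccc => hhhhhhTcccccc => hhhhhhhTccccccc => hhhhhhhhTcccccccc => hhhhhhhhhTccccccccc => hhhhhhhhhhcccccccccc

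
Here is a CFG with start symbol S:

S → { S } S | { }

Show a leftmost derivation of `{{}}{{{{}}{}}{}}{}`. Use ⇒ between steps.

S ⇒ {S}S ⇒ {{}}S ⇒ {{}}{S}S ⇒ {{}}{{S}S}S ⇒ {{}}{{{S}S}S}S ⇒ {{}}{{{{}}S}S}S ⇒ {{}}{{{{}}{}}S}S ⇒ {{}}{{{{}}{}}{}}S ⇒ {{}}{{{{}}{}}{}}{}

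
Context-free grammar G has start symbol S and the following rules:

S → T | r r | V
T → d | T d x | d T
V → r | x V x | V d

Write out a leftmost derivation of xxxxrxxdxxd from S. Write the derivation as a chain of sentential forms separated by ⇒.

S ⇒ V   [S → V]
V ⇒ Vd   [V → V d]
Vd ⇒ xVxd   [V → x V x]
xVxd ⇒ xxVxxd   [V → x V x]
xxVxxd ⇒ xxVdxxd   [V → V d]
xxVdxxd ⇒ xxxVxdxxd   [V → x V x]
xxxVxdxxd ⇒ xxxxVxxdxxd   [V → x V x]
xxxxVxxdxxd ⇒ xxxxrxxdxxd   [V → r]

S ⇒ V ⇒ Vd ⇒ xVxd ⇒ xxVxxd ⇒ xxVdxxd ⇒ xxxVxdxxd ⇒ xxxxVxxdxxd ⇒ xxxxrxxdxxd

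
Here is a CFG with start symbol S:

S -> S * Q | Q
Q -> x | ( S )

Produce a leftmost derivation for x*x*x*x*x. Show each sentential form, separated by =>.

S => S*Q   [S -> S * Q]
S*Q => S*Q*Q   [S -> S * Q]
S*Q*Q => S*Q*Q*Q   [S -> S * Q]
S*Q*Q*Q => S*Q*Q*Q*Q   [S -> S * Q]
S*Q*Q*Q*Q => Q*Q*Q*Q*Q   [S -> Q]
Q*Q*Q*Q*Q => x*Q*Q*Q*Q   [Q -> x]
x*Q*Q*Q*Q => x*x*Q*Q*Q   [Q -> x]
x*x*Q*Q*Q => x*x*x*Q*Q   [Q -> x]
x*x*x*Q*Q => x*x*x*x*Q   [Q -> x]
x*x*x*x*Q => x*x*x*x*x   [Q -> x]

S=>S*Q=>S*Q*Q=>S*Q*Q*Q=>S*Q*Q*Q*Q=>Q*Q*Q*Q*Q=>x*Q*Q*Q*Q=>x*x*Q*Q*Q=>x*x*x*Q*Q=>x*x*x*x*Q=>x*x*x*x*x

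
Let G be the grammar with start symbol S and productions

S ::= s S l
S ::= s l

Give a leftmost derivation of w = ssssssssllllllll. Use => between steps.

S => sSl => ssSll => sssSlll => ssssSllll => sssssSlllll => ssssssSllllll => sssssssSlllllll => ssssssssllllllll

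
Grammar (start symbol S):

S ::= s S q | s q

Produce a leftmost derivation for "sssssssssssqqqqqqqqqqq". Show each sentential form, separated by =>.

S => sSq => ssSqq => sssSqqq => ssssSqqqq => sssssSqqqqq => ssssssSqqqqqq => sssssssSqqqqqqq => ssssssssSqqqqqqqq => sssssssssSqqqqqqqqq => ssssssssssSqqqqqqqqqq => sssssssssssqqqqqqqqqqq

S => sSq   [S ::= s S q]
sSq => ssSqq   [S ::= s S q]
ssSqq => sssSqqq   [S ::= s S q]
sssSqqq => ssssSqqqq   [S ::= s S q]
ssssSqqqq => sssssSqqqqq   [S ::= s S q]
sssssSqqqqq => ssssssSqqqqqq   [S ::= s S q]
ssssssSqqqqqq => sssssssSqqqqqqq   [S ::= s S q]
sssssssSqqqqqqq => ssssssssSqqqqqqqq   [S ::= s S q]
ssssssssSqqqqqqqq => sssssssssSqqqqqqqqq   [S ::= s S q]
sssssssssSqqqqqqqqq => ssssssssssSqqqqqqqqqq   [S ::= s S q]
ssssssssssSqqqqqqqqqq => sssssssssssqqqqqqqqqqq   [S ::= s q]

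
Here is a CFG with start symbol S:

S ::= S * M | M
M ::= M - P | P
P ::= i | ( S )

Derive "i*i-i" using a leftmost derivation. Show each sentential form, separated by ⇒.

S⇒S*M⇒M*M⇒P*M⇒i*M⇒i*M-P⇒i*P-P⇒i*i-P⇒i*i-i

S ⇒ S*M   [S ::= S * M]
S*M ⇒ M*M   [S ::= M]
M*M ⇒ P*M   [M ::= P]
P*M ⇒ i*M   [P ::= i]
i*M ⇒ i*M-P   [M ::= M - P]
i*M-P ⇒ i*P-P   [M ::= P]
i*P-P ⇒ i*i-P   [P ::= i]
i*i-P ⇒ i*i-i   [P ::= i]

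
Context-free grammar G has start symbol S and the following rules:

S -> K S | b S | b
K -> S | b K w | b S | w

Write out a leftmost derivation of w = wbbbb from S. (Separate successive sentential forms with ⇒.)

S ⇒ KS ⇒ SS ⇒ KSS ⇒ wSS ⇒ wbSS ⇒ wbKSS ⇒ wbSSS ⇒ wbbSS ⇒ wbbbS ⇒ wbbbb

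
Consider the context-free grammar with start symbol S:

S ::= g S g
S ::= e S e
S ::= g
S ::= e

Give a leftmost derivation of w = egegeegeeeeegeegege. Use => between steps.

S=>eSe=>egSge=>egeSege=>egegSgege=>egegeSegege=>egegeeSeegege=>egegeegSgeegege=>egegeegeSegeegege=>egegeegeeSeegeegege=>egegeegeeeeegeegege

S => eSe   [S ::= e S e]
eSe => egSge   [S ::= g S g]
egSge => egeSege   [S ::= e S e]
egeSege => egegSgege   [S ::= g S g]
egegSgege => egegeSegege   [S ::= e S e]
egegeSegege => egegeeSeegege   [S ::= e S e]
egegeeSeegege => egegeegSgeegege   [S ::= g S g]
egegeegSgeegege => egegeegeSegeegege   [S ::= e S e]
egegeegeSegeegege => egegeegeeSeegeegege   [S ::= e S e]
egegeegeeSeegeegege => egegeegeeeeegeegege   [S ::= e]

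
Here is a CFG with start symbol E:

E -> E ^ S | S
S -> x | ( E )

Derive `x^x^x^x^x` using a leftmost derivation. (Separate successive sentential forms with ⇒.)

E⇒E^S⇒E^S^S⇒E^S^S^S⇒E^S^S^S^S⇒S^S^S^S^S⇒x^S^S^S^S⇒x^x^S^S^S⇒x^x^x^S^S⇒x^x^x^x^S⇒x^x^x^x^x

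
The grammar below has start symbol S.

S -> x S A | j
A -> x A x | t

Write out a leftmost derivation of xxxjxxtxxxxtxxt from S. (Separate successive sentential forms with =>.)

S => xSA => xxSAA => xxxSAAA => xxxjAAA => xxxjxAxAA => xxxjxxAxxAA => xxxjxxtxxAA => xxxjxxtxxxAxA => xxxjxxtxxxxAxxA => xxxjxxtxxxxtxxA => xxxjxxtxxxxtxxt

S => xSA   [S -> x S A]
xSA => xxSAA   [S -> x S A]
xxSAA => xxxSAAA   [S -> x S A]
xxxSAAA => xxxjAAA   [S -> j]
xxxjAAA => xxxjxAxAA   [A -> x A x]
xxxjxAxAA => xxxjxxAxxAA   [A -> x A x]
xxxjxxAxxAA => xxxjxxtxxAA   [A -> t]
xxxjxxtxxAA => xxxjxxtxxxAxA   [A -> x A x]
xxxjxxtxxxAxA => xxxjxxtxxxxAxxA   [A -> x A x]
xxxjxxtxxxxAxxA => xxxjxxtxxxxtxxA   [A -> t]
xxxjxxtxxxxtxxA => xxxjxxtxxxxtxxt   [A -> t]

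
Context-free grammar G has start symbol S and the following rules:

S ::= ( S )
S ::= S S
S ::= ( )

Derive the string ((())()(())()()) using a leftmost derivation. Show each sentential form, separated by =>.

S => (S) => (SS) => (SSS) => (SSSS) => (SSSSS) => ((S)SSSS) => ((())SSSS) => ((())()SSS) => ((())()(S)SS) => ((())()(())SS) => ((())()(())()S) => ((())()(())()())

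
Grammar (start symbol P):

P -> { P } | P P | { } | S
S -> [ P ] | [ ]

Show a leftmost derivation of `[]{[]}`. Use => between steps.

P => PP   [P -> P P]
PP => SP   [P -> S]
SP => []P   [S -> [ ]]
[]P => []{P}   [P -> { P }]
[]{P} => []{S}   [P -> S]
[]{S} => []{[]}   [S -> [ ]]

P=>PP=>SP=>[]P=>[]{P}=>[]{S}=>[]{[]}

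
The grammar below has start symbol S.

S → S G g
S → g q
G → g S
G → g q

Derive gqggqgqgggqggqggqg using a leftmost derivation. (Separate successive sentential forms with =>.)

S => SGg => SGgGg => SGgGgGg => SGgGgGgGg => gqGgGgGgGg => gqgSgGgGgGg => gqgSGggGgGgGg => gqggqGggGgGgGg => gqggqgqggGgGgGg => gqggqgqgggqgGgGg => gqggqgqgggqggqgGg => gqggqgqgggqggqggqg

S => SGg   [S → S G g]
SGg => SGgGg   [S → S G g]
SGgGg => SGgGgGg   [S → S G g]
SGgGgGg => SGgGgGgGg   [S → S G g]
SGgGgGgGg => gqGgGgGgGg   [S → g q]
gqGgGgGgGg => gqgSgGgGgGg   [G → g S]
gqgSgGgGgGg => gqgSGggGgGgGg   [S → S G g]
gqgSGggGgGgGg => gqggqGggGgGgGg   [S → g q]
gqggqGggGgGgGg => gqggqgqggGgGgGg   [G → g q]
gqggqgqggGgGgGg => gqggqgqgggqgGgGg   [G → g q]
gqggqgqgggqgGgGg => gqggqgqgggqggqgGg   [G → g q]
gqggqgqgggqggqgGg => gqggqgqgggqggqggqg   [G → g q]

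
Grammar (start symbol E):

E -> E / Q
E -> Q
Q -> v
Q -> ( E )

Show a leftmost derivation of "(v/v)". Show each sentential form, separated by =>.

E => Q => (E) => (E/Q) => (Q/Q) => (v/Q) => (v/v)

E => Q   [E -> Q]
Q => (E)   [Q -> ( E )]
(E) => (E/Q)   [E -> E / Q]
(E/Q) => (Q/Q)   [E -> Q]
(Q/Q) => (v/Q)   [Q -> v]
(v/Q) => (v/v)   [Q -> v]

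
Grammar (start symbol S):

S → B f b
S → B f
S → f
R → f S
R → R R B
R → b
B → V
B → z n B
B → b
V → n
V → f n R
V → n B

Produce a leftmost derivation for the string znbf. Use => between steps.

S=>Bf=>znBf=>znbf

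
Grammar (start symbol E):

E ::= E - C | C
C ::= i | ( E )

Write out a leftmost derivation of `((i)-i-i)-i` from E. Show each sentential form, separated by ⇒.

E⇒E-C⇒C-C⇒(E)-C⇒(E-C)-C⇒(E-C-C)-C⇒(C-C-C)-C⇒((E)-C-C)-C⇒((C)-C-C)-C⇒((i)-C-C)-C⇒((i)-i-C)-C⇒((i)-i-i)-C⇒((i)-i-i)-i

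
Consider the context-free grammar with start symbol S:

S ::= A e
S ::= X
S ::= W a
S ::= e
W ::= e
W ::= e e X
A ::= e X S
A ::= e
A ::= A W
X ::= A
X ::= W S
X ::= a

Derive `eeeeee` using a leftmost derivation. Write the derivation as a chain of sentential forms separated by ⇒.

S ⇒ Ae ⇒ eXSe ⇒ eASe ⇒ eAWSe ⇒ eAWWSe ⇒ eeWWSe ⇒ eeeWSe ⇒ eeeeSe ⇒ eeeeee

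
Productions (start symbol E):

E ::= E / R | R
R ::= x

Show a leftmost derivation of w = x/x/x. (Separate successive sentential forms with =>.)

E=>E/R=>E/R/R=>R/R/R=>x/R/R=>x/x/R=>x/x/x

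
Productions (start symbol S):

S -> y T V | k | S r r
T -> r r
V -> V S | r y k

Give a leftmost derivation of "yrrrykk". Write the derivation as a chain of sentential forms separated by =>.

S => yTV   [S -> y T V]
yTV => yrrV   [T -> r r]
yrrV => yrrVS   [V -> V S]
yrrVS => yrrrykS   [V -> r y k]
yrrrykS => yrrrykk   [S -> k]

S=>yTV=>yrrV=>yrrVS=>yrrrykS=>yrrrykk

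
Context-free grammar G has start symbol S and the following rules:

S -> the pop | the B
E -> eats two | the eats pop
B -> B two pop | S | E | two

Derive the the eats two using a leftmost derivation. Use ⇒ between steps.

S ⇒ the B ⇒ the S ⇒ the the B ⇒ the the E ⇒ the the eats two

S ⇒ the B   [S -> the B]
the B ⇒ the S   [B -> S]
the S ⇒ the the B   [S -> the B]
the the B ⇒ the the E   [B -> E]
the the E ⇒ the the eats two   [E -> eats two]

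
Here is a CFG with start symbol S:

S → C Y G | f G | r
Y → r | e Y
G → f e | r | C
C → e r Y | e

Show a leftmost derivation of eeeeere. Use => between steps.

S => CYG => eYG => eeYG => eeeYG => eeeeYG => eeeeeYG => eeeeerG => eeeeerC => eeeeere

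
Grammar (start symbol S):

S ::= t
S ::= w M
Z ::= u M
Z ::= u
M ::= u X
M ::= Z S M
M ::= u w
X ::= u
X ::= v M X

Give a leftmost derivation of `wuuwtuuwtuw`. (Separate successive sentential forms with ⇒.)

S ⇒ wM   [S ::= w M]
wM ⇒ wZSM   [M ::= Z S M]
wZSM ⇒ wuMSM   [Z ::= u M]
wuMSM ⇒ wuuwSM   [M ::= u w]
wuuwSM ⇒ wuuwtM   [S ::= t]
wuuwtM ⇒ wuuwtZSM   [M ::= Z S M]
wuuwtZSM ⇒ wuuwtuMSM   [Z ::= u M]
wuuwtuMSM ⇒ wuuwtuuwSM   [M ::= u w]
wuuwtuuwSM ⇒ wuuwtuuwtM   [S ::= t]
wuuwtuuwtM ⇒ wuuwtuuwtuw   [M ::= u w]

S ⇒ wM ⇒ wZSM ⇒ wuMSM ⇒ wuuwSM ⇒ wuuwtM ⇒ wuuwtZSM ⇒ wuuwtuMSM ⇒ wuuwtuuwSM ⇒ wuuwtuuwtM ⇒ wuuwtuuwtuw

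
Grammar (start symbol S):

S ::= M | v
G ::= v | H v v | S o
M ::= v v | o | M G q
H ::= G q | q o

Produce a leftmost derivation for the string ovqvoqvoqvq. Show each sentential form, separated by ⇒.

S⇒M⇒MGq⇒MGqGq⇒MGqGqGq⇒MGqGqGqGq⇒oGqGqGqGq⇒ovqGqGqGq⇒ovqSoqGqGq⇒ovqvoqGqGq⇒ovqvoqSoqGq⇒ovqvoqvoqGq⇒ovqvoqvoqvq

S ⇒ M   [S ::= M]
M ⇒ MGq   [M ::= M G q]
MGq ⇒ MGqGq   [M ::= M G q]
MGqGq ⇒ MGqGqGq   [M ::= M G q]
MGqGqGq ⇒ MGqGqGqGq   [M ::= M G q]
MGqGqGqGq ⇒ oGqGqGqGq   [M ::= o]
oGqGqGqGq ⇒ ovqGqGqGq   [G ::= v]
ovqGqGqGq ⇒ ovqSoqGqGq   [G ::= S o]
ovqSoqGqGq ⇒ ovqvoqGqGq   [S ::= v]
ovqvoqGqGq ⇒ ovqvoqSoqGq   [G ::= S o]
ovqvoqSoqGq ⇒ ovqvoqvoqGq   [S ::= v]
ovqvoqvoqGq ⇒ ovqvoqvoqvq   [G ::= v]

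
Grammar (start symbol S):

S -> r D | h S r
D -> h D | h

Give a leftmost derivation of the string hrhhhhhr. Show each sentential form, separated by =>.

S=>hSr=>hrDr=>hrhDr=>hrhhDr=>hrhhhDr=>hrhhhhDr=>hrhhhhhr

S => hSr   [S -> h S r]
hSr => hrDr   [S -> r D]
hrDr => hrhDr   [D -> h D]
hrhDr => hrhhDr   [D -> h D]
hrhhDr => hrhhhDr   [D -> h D]
hrhhhDr => hrhhhhDr   [D -> h D]
hrhhhhDr => hrhhhhhr   [D -> h]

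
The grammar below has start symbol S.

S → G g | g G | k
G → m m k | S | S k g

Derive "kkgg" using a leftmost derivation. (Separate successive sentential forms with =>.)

S => Gg   [S → G g]
Gg => Skgg   [G → S k g]
Skgg => kkgg   [S → k]

S => Gg => Skgg => kkgg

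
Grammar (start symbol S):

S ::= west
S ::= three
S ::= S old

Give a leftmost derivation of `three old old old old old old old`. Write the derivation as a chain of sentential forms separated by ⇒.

S ⇒ S old   [S ::= S old]
S old ⇒ S old old   [S ::= S old]
S old old ⇒ S old old old   [S ::= S old]
S old old old ⇒ S old old old old   [S ::= S old]
S old old old old ⇒ S old old old old old   [S ::= S old]
S old old old old old ⇒ S old old old old old old   [S ::= S old]
S old old old old old old ⇒ S old old old old old old old   [S ::= S old]
S old old old old old old old ⇒ three old old old old old old old   [S ::= three]

S ⇒ S old ⇒ S old old ⇒ S old old old ⇒ S old old old old ⇒ S old old old old old ⇒ S old old old old old old ⇒ S old old old old old old old ⇒ three old old old old old old old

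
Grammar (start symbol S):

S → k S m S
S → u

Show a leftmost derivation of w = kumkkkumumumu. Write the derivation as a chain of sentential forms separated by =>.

S => kSmS => kumS => kumkSmS => kumkkSmSmS => kumkkkSmSmSmS => kumkkkumSmSmS => kumkkkumumSmS => kumkkkumumumS => kumkkkumumumu

S => kSmS   [S → k S m S]
kSmS => kumS   [S → u]
kumS => kumkSmS   [S → k S m S]
kumkSmS => kumkkSmSmS   [S → k S m S]
kumkkSmSmS => kumkkkSmSmSmS   [S → k S m S]
kumkkkSmSmSmS => kumkkkumSmSmS   [S → u]
kumkkkumSmSmS => kumkkkumumSmS   [S → u]
kumkkkumumSmS => kumkkkumumumS   [S → u]
kumkkkumumumS => kumkkkumumumu   [S → u]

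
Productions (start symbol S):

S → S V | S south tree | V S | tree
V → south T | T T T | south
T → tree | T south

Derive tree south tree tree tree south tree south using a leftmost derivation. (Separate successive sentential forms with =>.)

S => S V   [S → S V]
S V => S south tree V   [S → S south tree]
S south tree V => V S south tree V   [S → V S]
V S south tree V => T T T S south tree V   [V → T T T]
T T T S south tree V => T south T T S south tree V   [T → T south]
T south T T S south tree V => tree south T T S south tree V   [T → tree]
tree south T T S south tree V => tree south tree T S south tree V   [T → tree]
tree south tree T S south tree V => tree south tree tree S south tree V   [T → tree]
tree south tree tree S south tree V => tree south tree tree tree south tree V   [S → tree]
tree south tree tree tree south tree V => tree south tree tree tree south tree south   [V → south]

S => S V => S south tree V => V S south tree V => T T T S south tree V => T south T T S south tree V => tree south T T S south tree V => tree south tree T S south tree V => tree south tree tree S south tree V => tree south tree tree tree south tree V => tree south tree tree tree south tree south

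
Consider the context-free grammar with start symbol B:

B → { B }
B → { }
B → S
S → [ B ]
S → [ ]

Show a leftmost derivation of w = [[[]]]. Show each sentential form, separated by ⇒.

B ⇒ S ⇒ [B] ⇒ [S] ⇒ [[B]] ⇒ [[S]] ⇒ [[[]]]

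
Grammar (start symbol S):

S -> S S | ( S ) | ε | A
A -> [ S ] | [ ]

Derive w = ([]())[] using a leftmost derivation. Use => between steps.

S => SS => (S)S => (SS)S => (AS)S => ([]S)S => ([](S))S => ([]())S => ([]())A => ([]())[]

S => SS   [S -> S S]
SS => (S)S   [S -> ( S )]
(S)S => (SS)S   [S -> S S]
(SS)S => (AS)S   [S -> A]
(AS)S => ([]S)S   [A -> [ ]]
([]S)S => ([](S))S   [S -> ( S )]
([](S))S => ([]())S   [S -> ε]
([]())S => ([]())A   [S -> A]
([]())A => ([]())[]   [A -> [ ]]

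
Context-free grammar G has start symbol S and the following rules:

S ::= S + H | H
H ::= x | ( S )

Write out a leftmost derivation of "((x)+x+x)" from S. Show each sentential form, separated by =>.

S => H   [S ::= H]
H => (S)   [H ::= ( S )]
(S) => (S+H)   [S ::= S + H]
(S+H) => (S+H+H)   [S ::= S + H]
(S+H+H) => (H+H+H)   [S ::= H]
(H+H+H) => ((S)+H+H)   [H ::= ( S )]
((S)+H+H) => ((H)+H+H)   [S ::= H]
((H)+H+H) => ((x)+H+H)   [H ::= x]
((x)+H+H) => ((x)+x+H)   [H ::= x]
((x)+x+H) => ((x)+x+x)   [H ::= x]

S=>H=>(S)=>(S+H)=>(S+H+H)=>(H+H+H)=>((S)+H+H)=>((H)+H+H)=>((x)+H+H)=>((x)+x+H)=>((x)+x+x)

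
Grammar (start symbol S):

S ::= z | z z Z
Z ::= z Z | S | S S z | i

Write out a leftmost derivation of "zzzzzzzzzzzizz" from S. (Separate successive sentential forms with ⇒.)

S⇒zzZ⇒zzzZ⇒zzzzZ⇒zzzzzZ⇒zzzzzSSz⇒zzzzzzzZSz⇒zzzzzzzSSz⇒zzzzzzzzzZSz⇒zzzzzzzzzSSz⇒zzzzzzzzzzzZSz⇒zzzzzzzzzzziSz⇒zzzzzzzzzzzizz

S ⇒ zzZ   [S ::= z z Z]
zzZ ⇒ zzzZ   [Z ::= z Z]
zzzZ ⇒ zzzzZ   [Z ::= z Z]
zzzzZ ⇒ zzzzzZ   [Z ::= z Z]
zzzzzZ ⇒ zzzzzSSz   [Z ::= S S z]
zzzzzSSz ⇒ zzzzzzzZSz   [S ::= z z Z]
zzzzzzzZSz ⇒ zzzzzzzSSz   [Z ::= S]
zzzzzzzSSz ⇒ zzzzzzzzzZSz   [S ::= z z Z]
zzzzzzzzzZSz ⇒ zzzzzzzzzSSz   [Z ::= S]
zzzzzzzzzSSz ⇒ zzzzzzzzzzzZSz   [S ::= z z Z]
zzzzzzzzzzzZSz ⇒ zzzzzzzzzzziSz   [Z ::= i]
zzzzzzzzzzziSz ⇒ zzzzzzzzzzzizz   [S ::= z]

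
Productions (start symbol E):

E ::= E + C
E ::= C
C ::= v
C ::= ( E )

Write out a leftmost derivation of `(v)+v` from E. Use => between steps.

E => E+C => C+C => (E)+C => (C)+C => (v)+C => (v)+v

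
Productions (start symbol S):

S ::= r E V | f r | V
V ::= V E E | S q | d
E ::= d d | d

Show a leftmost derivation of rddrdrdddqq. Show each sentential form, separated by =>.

S=>rEV=>rddV=>rddSq=>rddrEVq=>rddrdVq=>rddrdSqq=>rddrdrEVqq=>rddrdrddVqq=>rddrdrdddqq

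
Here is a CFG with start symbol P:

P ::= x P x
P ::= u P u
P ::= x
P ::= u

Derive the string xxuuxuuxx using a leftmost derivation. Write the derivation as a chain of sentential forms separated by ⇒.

P ⇒ xPx   [P ::= x P x]
xPx ⇒ xxPxx   [P ::= x P x]
xxPxx ⇒ xxuPuxx   [P ::= u P u]
xxuPuxx ⇒ xxuuPuuxx   [P ::= u P u]
xxuuPuuxx ⇒ xxuuxuuxx   [P ::= x]

P ⇒ xPx ⇒ xxPxx ⇒ xxuPuxx ⇒ xxuuPuuxx ⇒ xxuuxuuxx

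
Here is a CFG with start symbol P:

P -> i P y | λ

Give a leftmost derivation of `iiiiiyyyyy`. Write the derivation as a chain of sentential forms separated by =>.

P => iPy => iiPyy => iiiPyyy => iiiiPyyyy => iiiiiPyyyyy => iiiiiyyyyy

P => iPy   [P -> i P y]
iPy => iiPyy   [P -> i P y]
iiPyy => iiiPyyy   [P -> i P y]
iiiPyyy => iiiiPyyyy   [P -> i P y]
iiiiPyyyy => iiiiiPyyyyy   [P -> i P y]
iiiiiPyyyyy => iiiiiyyyyy   [P -> λ]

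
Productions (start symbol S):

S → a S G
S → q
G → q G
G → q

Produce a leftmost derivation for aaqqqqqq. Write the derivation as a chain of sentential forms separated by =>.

S => aSG => aaSGG => aaqGG => aaqqG => aaqqqG => aaqqqqG => aaqqqqqG => aaqqqqqq

S => aSG   [S → a S G]
aSG => aaSGG   [S → a S G]
aaSGG => aaqGG   [S → q]
aaqGG => aaqqG   [G → q]
aaqqG => aaqqqG   [G → q G]
aaqqqG => aaqqqqG   [G → q G]
aaqqqqG => aaqqqqqG   [G → q G]
aaqqqqqG => aaqqqqqq   [G → q]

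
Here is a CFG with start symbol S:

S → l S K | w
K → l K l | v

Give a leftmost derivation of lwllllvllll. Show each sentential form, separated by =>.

S => lSK   [S → l S K]
lSK => lwK   [S → w]
lwK => lwlKl   [K → l K l]
lwlKl => lwllKll   [K → l K l]
lwllKll => lwlllKlll   [K → l K l]
lwlllKlll => lwllllKllll   [K → l K l]
lwllllKllll => lwllllvllll   [K → v]

S => lSK => lwK => lwlKl => lwllKll => lwlllKlll => lwllllKllll => lwllllvllll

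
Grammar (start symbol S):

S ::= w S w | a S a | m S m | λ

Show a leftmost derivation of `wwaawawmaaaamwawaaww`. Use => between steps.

S => wSw => wwSww => wwaSaww => wwaaSaaww => wwaawSwaaww => wwaawaSawaaww => wwaawawSwawaaww => wwaawawmSmwawaaww => wwaawawmaSamwawaaww => wwaawawmaaSaamwawaaww => wwaawawmaaaamwawaaww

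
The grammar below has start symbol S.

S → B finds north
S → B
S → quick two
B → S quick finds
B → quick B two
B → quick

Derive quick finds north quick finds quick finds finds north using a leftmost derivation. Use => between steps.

S => B finds north => S quick finds finds north => B quick finds finds north => S quick finds quick finds finds north => B finds north quick finds quick finds finds north => quick finds north quick finds quick finds finds north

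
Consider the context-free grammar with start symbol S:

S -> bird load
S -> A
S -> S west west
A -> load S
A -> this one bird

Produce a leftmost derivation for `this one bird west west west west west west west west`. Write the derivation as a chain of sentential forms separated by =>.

S => S west west   [S -> S west west]
S west west => S west west west west   [S -> S west west]
S west west west west => S west west west west west west   [S -> S west west]
S west west west west west west => S west west west west west west west west   [S -> S west west]
S west west west west west west west west => A west west west west west west west west   [S -> A]
A west west west west west west west west => this one bird west west west west west west west west   [A -> this one bird]

S => S west west => S west west west west => S west west west west west west => S west west west west west west west west => A west west west west west west west west => this one bird west west west west west west west west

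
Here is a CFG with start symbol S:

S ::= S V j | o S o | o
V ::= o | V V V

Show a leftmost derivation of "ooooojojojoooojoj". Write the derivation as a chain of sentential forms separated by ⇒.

S⇒SVj⇒SVjVj⇒oSoVjVj⇒ooSooVjVj⇒oooSoooVjVj⇒oooSVjoooVjVj⇒oooSVjVjoooVjVj⇒oooSVjVjVjoooVjVj⇒ooooVjVjVjoooVjVj⇒ooooojVjVjoooVjVj⇒ooooojojVjoooVjVj⇒ooooojojojoooVjVj⇒ooooojojojoooojVj⇒ooooojojojoooojoj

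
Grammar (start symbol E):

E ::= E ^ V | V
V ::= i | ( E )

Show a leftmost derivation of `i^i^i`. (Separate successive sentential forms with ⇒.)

E ⇒ E^V ⇒ E^V^V ⇒ V^V^V ⇒ i^V^V ⇒ i^i^V ⇒ i^i^i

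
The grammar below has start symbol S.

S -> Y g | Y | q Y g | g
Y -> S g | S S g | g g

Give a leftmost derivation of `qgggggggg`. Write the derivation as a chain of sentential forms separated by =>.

S => Yg   [S -> Y g]
Yg => SSgg   [Y -> S S g]
SSgg => qYgSgg   [S -> q Y g]
qYgSgg => qSSggSgg   [Y -> S S g]
qSSggSgg => qYSggSgg   [S -> Y]
qYSggSgg => qSgSggSgg   [Y -> S g]
qSgSggSgg => qggSggSgg   [S -> g]
qggSggSgg => qgggggSgg   [S -> g]
qgggggSgg => qgggggggg   [S -> g]

S => Yg => SSgg => qYgSgg => qSSggSgg => qYSggSgg => qSgSggSgg => qggSggSgg => qgggggSgg => qgggggggg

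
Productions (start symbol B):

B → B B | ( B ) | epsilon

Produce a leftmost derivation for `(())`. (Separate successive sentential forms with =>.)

B => (B) => (BB) => (BBB) => (BBBB) => ((B)BBB) => (()BBB) => (()BB) => (()B) => (())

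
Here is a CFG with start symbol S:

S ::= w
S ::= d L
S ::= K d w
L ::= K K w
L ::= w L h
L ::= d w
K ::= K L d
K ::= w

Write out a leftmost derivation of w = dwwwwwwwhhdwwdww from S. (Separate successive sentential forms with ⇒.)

S ⇒ dL ⇒ dKKw ⇒ dKLdKw ⇒ dwLdKw ⇒ dwKKwdKw ⇒ dwKLdKwdKw ⇒ dwwLdKwdKw ⇒ dwwwLhdKwdKw ⇒ dwwwwLhhdKwdKw ⇒ dwwwwKKwhhdKwdKw ⇒ dwwwwwKwhhdKwdKw ⇒ dwwwwwwwhhdKwdKw ⇒ dwwwwwwwhhdwwdKw ⇒ dwwwwwwwhhdwwdww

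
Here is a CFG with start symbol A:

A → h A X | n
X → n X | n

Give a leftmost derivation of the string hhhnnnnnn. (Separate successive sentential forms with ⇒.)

A ⇒ hAX ⇒ hhAXX ⇒ hhhAXXX ⇒ hhhnXXX ⇒ hhhnnXX ⇒ hhhnnnX ⇒ hhhnnnnX ⇒ hhhnnnnnX ⇒ hhhnnnnnn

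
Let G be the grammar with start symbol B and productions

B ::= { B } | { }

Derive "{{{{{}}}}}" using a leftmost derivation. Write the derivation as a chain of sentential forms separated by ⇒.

B ⇒ {B} ⇒ {{B}} ⇒ {{{B}}} ⇒ {{{{B}}}} ⇒ {{{{{}}}}}

B ⇒ {B}   [B ::= { B }]
{B} ⇒ {{B}}   [B ::= { B }]
{{B}} ⇒ {{{B}}}   [B ::= { B }]
{{{B}}} ⇒ {{{{B}}}}   [B ::= { B }]
{{{{B}}}} ⇒ {{{{{}}}}}   [B ::= { }]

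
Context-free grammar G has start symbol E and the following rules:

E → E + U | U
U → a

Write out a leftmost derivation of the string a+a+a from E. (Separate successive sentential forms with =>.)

E => E+U   [E → E + U]
E+U => E+U+U   [E → E + U]
E+U+U => U+U+U   [E → U]
U+U+U => a+U+U   [U → a]
a+U+U => a+a+U   [U → a]
a+a+U => a+a+a   [U → a]

E => E+U => E+U+U => U+U+U => a+U+U => a+a+U => a+a+a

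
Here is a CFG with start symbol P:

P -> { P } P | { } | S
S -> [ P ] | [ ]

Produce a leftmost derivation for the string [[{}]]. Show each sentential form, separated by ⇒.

P ⇒ S ⇒ [P] ⇒ [S] ⇒ [[P]] ⇒ [[{}]]

P ⇒ S   [P -> S]
S ⇒ [P]   [S -> [ P ]]
[P] ⇒ [S]   [P -> S]
[S] ⇒ [[P]]   [S -> [ P ]]
[[P]] ⇒ [[{}]]   [P -> { }]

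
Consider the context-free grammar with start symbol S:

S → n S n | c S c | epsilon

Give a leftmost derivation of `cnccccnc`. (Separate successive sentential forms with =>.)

S => cSc   [S → c S c]
cSc => cnSnc   [S → n S n]
cnSnc => cncScnc   [S → c S c]
cncScnc => cnccSccnc   [S → c S c]
cnccSccnc => cnccccnc   [S → epsilon]

S => cSc => cnSnc => cncScnc => cnccSccnc => cnccccnc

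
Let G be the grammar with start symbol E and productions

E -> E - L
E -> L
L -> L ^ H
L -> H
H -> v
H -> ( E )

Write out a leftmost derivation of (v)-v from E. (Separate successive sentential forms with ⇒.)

E ⇒ E-L   [E -> E - L]
E-L ⇒ L-L   [E -> L]
L-L ⇒ H-L   [L -> H]
H-L ⇒ (E)-L   [H -> ( E )]
(E)-L ⇒ (L)-L   [E -> L]
(L)-L ⇒ (H)-L   [L -> H]
(H)-L ⇒ (v)-L   [H -> v]
(v)-L ⇒ (v)-H   [L -> H]
(v)-H ⇒ (v)-v   [H -> v]

E ⇒ E-L ⇒ L-L ⇒ H-L ⇒ (E)-L ⇒ (L)-L ⇒ (H)-L ⇒ (v)-L ⇒ (v)-H ⇒ (v)-v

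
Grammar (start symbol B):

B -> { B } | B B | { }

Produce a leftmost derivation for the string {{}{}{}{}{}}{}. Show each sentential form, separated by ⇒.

B⇒BB⇒{B}B⇒{BB}B⇒{BBB}B⇒{BBBB}B⇒{{}BBB}B⇒{{}BBBB}B⇒{{}{}BBB}B⇒{{}{}{}BB}B⇒{{}{}{}{}B}B⇒{{}{}{}{}{}}B⇒{{}{}{}{}{}}{}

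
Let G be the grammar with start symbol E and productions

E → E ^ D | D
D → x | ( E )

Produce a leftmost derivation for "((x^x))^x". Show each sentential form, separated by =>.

E=>E^D=>D^D=>(E)^D=>(D)^D=>((E))^D=>((E^D))^D=>((D^D))^D=>((x^D))^D=>((x^x))^D=>((x^x))^x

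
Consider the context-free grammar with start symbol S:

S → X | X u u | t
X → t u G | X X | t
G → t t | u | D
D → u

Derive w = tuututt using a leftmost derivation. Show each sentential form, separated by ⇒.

S ⇒ X   [S → X]
X ⇒ XX   [X → X X]
XX ⇒ tuGX   [X → t u G]
tuGX ⇒ tuDX   [G → D]
tuDX ⇒ tuuX   [D → u]
tuuX ⇒ tuutuG   [X → t u G]
tuutuG ⇒ tuututt   [G → t t]

S ⇒ X ⇒ XX ⇒ tuGX ⇒ tuDX ⇒ tuuX ⇒ tuutuG ⇒ tuututt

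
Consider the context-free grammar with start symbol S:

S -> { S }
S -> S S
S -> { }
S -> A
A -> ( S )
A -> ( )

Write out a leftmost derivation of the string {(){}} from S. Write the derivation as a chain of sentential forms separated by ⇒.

S ⇒ {S} ⇒ {SS} ⇒ {AS} ⇒ {()S} ⇒ {(){}}

S ⇒ {S}   [S -> { S }]
{S} ⇒ {SS}   [S -> S S]
{SS} ⇒ {AS}   [S -> A]
{AS} ⇒ {()S}   [A -> ( )]
{()S} ⇒ {(){}}   [S -> { }]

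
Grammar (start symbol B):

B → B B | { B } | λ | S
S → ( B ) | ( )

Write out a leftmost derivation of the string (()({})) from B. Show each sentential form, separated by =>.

B => S => (B) => (BB) => (SB) => (()B) => (()S) => (()(B)) => (()({B})) => (()({}))

B => S   [B → S]
S => (B)   [S → ( B )]
(B) => (BB)   [B → B B]
(BB) => (SB)   [B → S]
(SB) => (()B)   [S → ( )]
(()B) => (()S)   [B → S]
(()S) => (()(B))   [S → ( B )]
(()(B)) => (()({B}))   [B → { B }]
(()({B})) => (()({}))   [B → λ]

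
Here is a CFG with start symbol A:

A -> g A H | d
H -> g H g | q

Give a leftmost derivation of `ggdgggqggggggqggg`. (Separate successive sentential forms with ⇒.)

A ⇒ gAH ⇒ ggAHH ⇒ ggdHH ⇒ ggdgHgH ⇒ ggdggHggH ⇒ ggdgggHgggH ⇒ ggdgggqgggH ⇒ ggdgggqggggHg ⇒ ggdgggqgggggHgg ⇒ ggdgggqggggggHggg ⇒ ggdgggqggggggqggg

A ⇒ gAH   [A -> g A H]
gAH ⇒ ggAHH   [A -> g A H]
ggAHH ⇒ ggdHH   [A -> d]
ggdHH ⇒ ggdgHgH   [H -> g H g]
ggdgHgH ⇒ ggdggHggH   [H -> g H g]
ggdggHggH ⇒ ggdgggHgggH   [H -> g H g]
ggdgggHgggH ⇒ ggdgggqgggH   [H -> q]
ggdgggqgggH ⇒ ggdgggqggggHg   [H -> g H g]
ggdgggqggggHg ⇒ ggdgggqgggggHgg   [H -> g H g]
ggdgggqgggggHgg ⇒ ggdgggqggggggHggg   [H -> g H g]
ggdgggqggggggHggg ⇒ ggdgggqggggggqggg   [H -> q]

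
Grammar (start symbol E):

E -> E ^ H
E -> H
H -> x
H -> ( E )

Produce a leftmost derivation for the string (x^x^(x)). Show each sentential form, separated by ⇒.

E ⇒ H   [E -> H]
H ⇒ (E)   [H -> ( E )]
(E) ⇒ (E^H)   [E -> E ^ H]
(E^H) ⇒ (E^H^H)   [E -> E ^ H]
(E^H^H) ⇒ (H^H^H)   [E -> H]
(H^H^H) ⇒ (x^H^H)   [H -> x]
(x^H^H) ⇒ (x^x^H)   [H -> x]
(x^x^H) ⇒ (x^x^(E))   [H -> ( E )]
(x^x^(E)) ⇒ (x^x^(H))   [E -> H]
(x^x^(H)) ⇒ (x^x^(x))   [H -> x]

E⇒H⇒(E)⇒(E^H)⇒(E^H^H)⇒(H^H^H)⇒(x^H^H)⇒(x^x^H)⇒(x^x^(E))⇒(x^x^(H))⇒(x^x^(x))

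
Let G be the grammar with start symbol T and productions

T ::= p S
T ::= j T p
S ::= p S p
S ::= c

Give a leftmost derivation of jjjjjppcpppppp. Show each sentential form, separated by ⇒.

T⇒jTp⇒jjTpp⇒jjjTppp⇒jjjjTpppp⇒jjjjjTppppp⇒jjjjjpSppppp⇒jjjjjppSpppppp⇒jjjjjppcpppppp

T ⇒ jTp   [T ::= j T p]
jTp ⇒ jjTpp   [T ::= j T p]
jjTpp ⇒ jjjTppp   [T ::= j T p]
jjjTppp ⇒ jjjjTpppp   [T ::= j T p]
jjjjTpppp ⇒ jjjjjTppppp   [T ::= j T p]
jjjjjTppppp ⇒ jjjjjpSppppp   [T ::= p S]
jjjjjpSppppp ⇒ jjjjjppSpppppp   [S ::= p S p]
jjjjjppSpppppp ⇒ jjjjjppcpppppp   [S ::= c]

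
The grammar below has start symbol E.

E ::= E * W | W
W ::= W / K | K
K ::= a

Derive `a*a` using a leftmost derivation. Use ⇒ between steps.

E⇒E*W⇒W*W⇒K*W⇒a*W⇒a*K⇒a*a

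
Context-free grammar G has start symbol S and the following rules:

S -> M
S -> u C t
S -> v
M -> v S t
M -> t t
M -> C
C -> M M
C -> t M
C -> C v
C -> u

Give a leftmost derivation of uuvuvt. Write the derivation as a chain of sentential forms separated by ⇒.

S ⇒ uCt ⇒ uMMt ⇒ uCMt ⇒ uCvMt ⇒ uuvMt ⇒ uuvCt ⇒ uuvCvt ⇒ uuvuvt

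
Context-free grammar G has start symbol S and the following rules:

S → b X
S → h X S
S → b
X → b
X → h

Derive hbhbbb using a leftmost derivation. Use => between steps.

S => hXS => hbS => hbhXS => hbhbS => hbhbbX => hbhbbb

S => hXS   [S → h X S]
hXS => hbS   [X → b]
hbS => hbhXS   [S → h X S]
hbhXS => hbhbS   [X → b]
hbhbS => hbhbbX   [S → b X]
hbhbbX => hbhbbb   [X → b]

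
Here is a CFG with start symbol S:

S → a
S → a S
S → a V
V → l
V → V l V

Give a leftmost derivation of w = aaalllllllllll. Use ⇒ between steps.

S ⇒ aS ⇒ aaS ⇒ aaaV ⇒ aaaVlV ⇒ aaaVlVlV ⇒ aaaVlVlVlV ⇒ aaaVlVlVlVlV ⇒ aaaVlVlVlVlVlV ⇒ aaallVlVlVlVlV ⇒ aaallllVlVlVlV ⇒ aaallllllVlVlV ⇒ aaallllllllVlV ⇒ aaallllllllllV ⇒ aaalllllllllll

S ⇒ aS   [S → a S]
aS ⇒ aaS   [S → a S]
aaS ⇒ aaaV   [S → a V]
aaaV ⇒ aaaVlV   [V → V l V]
aaaVlV ⇒ aaaVlVlV   [V → V l V]
aaaVlVlV ⇒ aaaVlVlVlV   [V → V l V]
aaaVlVlVlV ⇒ aaaVlVlVlVlV   [V → V l V]
aaaVlVlVlVlV ⇒ aaaVlVlVlVlVlV   [V → V l V]
aaaVlVlVlVlVlV ⇒ aaallVlVlVlVlV   [V → l]
aaallVlVlVlVlV ⇒ aaallllVlVlVlV   [V → l]
aaallllVlVlVlV ⇒ aaallllllVlVlV   [V → l]
aaallllllVlVlV ⇒ aaallllllllVlV   [V → l]
aaallllllllVlV ⇒ aaallllllllllV   [V → l]
aaallllllllllV ⇒ aaalllllllllll   [V → l]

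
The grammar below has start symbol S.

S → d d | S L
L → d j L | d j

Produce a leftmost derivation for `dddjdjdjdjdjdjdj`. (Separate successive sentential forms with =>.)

S=>SL=>SLL=>SLLL=>SLLLL=>ddLLLL=>dddjLLLL=>dddjdjLLL=>dddjdjdjLLL=>dddjdjdjdjLLL=>dddjdjdjdjdjLL=>dddjdjdjdjdjdjL=>dddjdjdjdjdjdjdj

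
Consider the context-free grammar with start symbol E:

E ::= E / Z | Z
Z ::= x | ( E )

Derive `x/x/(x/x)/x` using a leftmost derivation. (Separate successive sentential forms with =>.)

E=>E/Z=>E/Z/Z=>E/Z/Z/Z=>Z/Z/Z/Z=>x/Z/Z/Z=>x/x/Z/Z=>x/x/(E)/Z=>x/x/(E/Z)/Z=>x/x/(Z/Z)/Z=>x/x/(x/Z)/Z=>x/x/(x/x)/Z=>x/x/(x/x)/x

E => E/Z   [E ::= E / Z]
E/Z => E/Z/Z   [E ::= E / Z]
E/Z/Z => E/Z/Z/Z   [E ::= E / Z]
E/Z/Z/Z => Z/Z/Z/Z   [E ::= Z]
Z/Z/Z/Z => x/Z/Z/Z   [Z ::= x]
x/Z/Z/Z => x/x/Z/Z   [Z ::= x]
x/x/Z/Z => x/x/(E)/Z   [Z ::= ( E )]
x/x/(E)/Z => x/x/(E/Z)/Z   [E ::= E / Z]
x/x/(E/Z)/Z => x/x/(Z/Z)/Z   [E ::= Z]
x/x/(Z/Z)/Z => x/x/(x/Z)/Z   [Z ::= x]
x/x/(x/Z)/Z => x/x/(x/x)/Z   [Z ::= x]
x/x/(x/x)/Z => x/x/(x/x)/x   [Z ::= x]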